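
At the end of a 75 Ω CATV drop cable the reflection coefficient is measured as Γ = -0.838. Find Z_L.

Z_L ≈ 6.61 Ω

Z_L = Z_0·(1 + Γ)/(1 − Γ) = 75·(0.162)/(1.84)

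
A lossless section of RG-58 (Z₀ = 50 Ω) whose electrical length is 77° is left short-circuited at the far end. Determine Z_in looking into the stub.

Z_in ≈ +j217 Ω

tan(βl) = 4.33
For a short-circuited stub, Z_in = jZ_0·tan(βl)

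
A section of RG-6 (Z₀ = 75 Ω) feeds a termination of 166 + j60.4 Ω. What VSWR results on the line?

VSWR ≈ 2.57

Γ = (Z_L − Z_0)/(Z_L + Z_0) = (91 + j60.4)/(241 + j60.4)
|Γ| = 109/248 = 0.44
VSWR = (1 + |Γ|)/(1 − |Γ|) = 1.44/0.56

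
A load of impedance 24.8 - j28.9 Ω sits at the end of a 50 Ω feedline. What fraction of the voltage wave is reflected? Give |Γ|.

|Γ| ≈ 0.478

Γ = (Z_L − Z_0)/(Z_L + Z_0) = (-25.2 − j28.9)/(74.8 − j28.9)
|Γ| = 38.3/80.2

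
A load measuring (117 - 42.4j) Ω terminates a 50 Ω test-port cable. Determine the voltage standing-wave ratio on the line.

Γ = (Z_L − Z_0)/(Z_L + Z_0) = (67 − j42.4)/(167 − j42.4)
|Γ| = 79.3/172 = 0.46
VSWR = (1 + |Γ|)/(1 − |Γ|) = 1.46/0.54

VSWR ≈ 2.7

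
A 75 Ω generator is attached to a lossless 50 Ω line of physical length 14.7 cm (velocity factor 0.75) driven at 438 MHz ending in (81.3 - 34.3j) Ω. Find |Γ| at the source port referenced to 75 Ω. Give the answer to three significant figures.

λ = v/f = 0.75·c / 438 MHz = 0.514 m
βl = 2π·l/λ = 2π × 0.286 = 103°
tan(βl) = -4.33
Z_in = Z_0·(Z_L + jZ_0·tanβl)/(Z_0 + jZ_L·tanβl) = 30 + j20 Ω
Γ_s = (Z_in − Z_s)/(Z_in + Z_s) = (-45 + j20)/(105 + j20), |Γ_s| = 0.46

|Γ| ≈ 0.46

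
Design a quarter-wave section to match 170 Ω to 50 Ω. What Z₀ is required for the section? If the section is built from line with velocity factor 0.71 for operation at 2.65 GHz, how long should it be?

Z_qwt ≈ 92.2 Ω; length ≈ 2.01 cm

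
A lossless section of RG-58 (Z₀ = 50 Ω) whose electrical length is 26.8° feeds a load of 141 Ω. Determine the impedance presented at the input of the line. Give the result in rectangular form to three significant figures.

Z_in ≈ 58.4 − j58 Ω

tan(βl) = tan(26.8°) = 0.505
Z_in = Z_0·(Z_L + jZ_0·tanβl)/(Z_0 + jZ_L·tanβl)
     = 50·(141 + j25.3)/(50 + j71.2)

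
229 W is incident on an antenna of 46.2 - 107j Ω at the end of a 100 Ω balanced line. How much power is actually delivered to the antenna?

|Γ| = |(-53.8 − j107)/(146.2 − j107)| = 0.661
|Γ|² = 0.437
P_refl = |Γ|²·P_inc = 100 W, P_del = (1 − |Γ|²)·P_inc = 129 W

P_delivered ≈ 129 W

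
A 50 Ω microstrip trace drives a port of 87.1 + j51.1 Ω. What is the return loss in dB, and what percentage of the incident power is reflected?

Γ = (37.1 + j51.1)/(137.1 + j51.1), |Γ| = 0.432
RL = −20·log₁₀(0.432) = 7.3 dB
P_refl/P_inc = |Γ|² = 0.186

RL ≈ 7.3 dB; 18.6% of incident power reflected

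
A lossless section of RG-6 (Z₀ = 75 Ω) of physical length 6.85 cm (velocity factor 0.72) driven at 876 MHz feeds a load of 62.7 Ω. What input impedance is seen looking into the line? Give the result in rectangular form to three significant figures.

λ = v/f = 0.72·c / 876 MHz = 0.247 m
βl = 2π·l/λ = 2π × 0.278 = 100°
tan(βl) = tan(100°) = -5.67
Z_in = Z_0·(Z_L + jZ_0·tanβl)/(Z_0 + jZ_L·tanβl)
     = 75·(62.7 − j425)/(75 − j355)

Z_in ≈ 88.6 − j5.46 Ω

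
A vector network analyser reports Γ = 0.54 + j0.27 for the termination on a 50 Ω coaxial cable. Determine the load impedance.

Z_L ≈ 112 + j94.9 Ω

Z_L = Z_0·(1 + Γ)/(1 − Γ) = 50·(1.54 + j0.27)/(0.46 − j0.27)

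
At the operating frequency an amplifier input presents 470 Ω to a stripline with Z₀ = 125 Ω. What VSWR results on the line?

VSWR ≈ 3.76

For a purely resistive load, VSWR = R_L/Z_0 or Z_0/R_L (whichever > 1) = 470/125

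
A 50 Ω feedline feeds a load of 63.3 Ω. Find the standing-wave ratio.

VSWR ≈ 1.27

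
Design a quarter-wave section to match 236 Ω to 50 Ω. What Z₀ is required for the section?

Z_qwt = √(Z_0·R_L) = √(50 × 236) = √11800

Z_qwt ≈ 109 Ω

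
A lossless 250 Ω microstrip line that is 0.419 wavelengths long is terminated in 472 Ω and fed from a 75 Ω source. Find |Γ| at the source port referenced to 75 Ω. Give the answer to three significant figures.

βl = 2π × 0.419 = 151°
tan(βl) = -0.558
Z_in = Z_0·(Z_L + jZ_0·tanβl)/(Z_0 + jZ_L·tanβl) = 293 + j170 Ω
Γ_s = (Z_in − Z_s)/(Z_in + Z_s) = (218 + j170)/(368 + j170), |Γ_s| = 0.682

|Γ| ≈ 0.682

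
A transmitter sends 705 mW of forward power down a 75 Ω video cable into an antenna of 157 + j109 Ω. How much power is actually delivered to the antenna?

|Γ| = |(82 + j109)/(232 + j109)| = 0.532
|Γ|² = 0.283
P_refl = |Γ|²·P_inc = 200 mW, P_del = (1 − |Γ|²)·P_inc = 505 mW

P_delivered ≈ 505 mW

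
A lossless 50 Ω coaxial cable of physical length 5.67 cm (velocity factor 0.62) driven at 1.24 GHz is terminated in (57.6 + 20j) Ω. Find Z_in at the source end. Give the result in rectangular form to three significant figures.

Z_in ≈ 35.2 + j7.91 Ω

λ = v/f = 0.62·c / 1.24 GHz = 0.15 m
βl = 2π·l/λ = 2π × 0.378 = 136°
tan(βl) = tan(136°) = -0.963
Z_in = Z_0·(Z_L + jZ_0·tanβl)/(Z_0 + jZ_L·tanβl)
     = 50·(57.6 − j28.1)/(69.3 − j55.5)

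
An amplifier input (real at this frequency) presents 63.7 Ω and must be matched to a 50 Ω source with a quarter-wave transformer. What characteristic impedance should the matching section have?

Z_qwt = √(Z_0·R_L) = √(50 × 63.7) = √3185

Z_qwt ≈ 56.4 Ω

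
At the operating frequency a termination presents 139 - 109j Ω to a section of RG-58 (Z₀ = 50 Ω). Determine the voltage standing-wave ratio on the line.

Γ = (Z_L − Z_0)/(Z_L + Z_0) = (89 − j109)/(189 − j109)
|Γ| = 141/218 = 0.645
VSWR = (1 + |Γ|)/(1 − |Γ|) = 1.64/0.355

VSWR ≈ 4.63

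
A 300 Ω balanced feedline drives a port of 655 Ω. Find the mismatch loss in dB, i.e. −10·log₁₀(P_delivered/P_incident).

mismatch loss ≈ 0.646 dB

Γ = (655 − 300)/(655 + 300) = 0.372
|Γ|² = 0.138, so P_del/P_inc = 1 − |Γ|² = 0.862
ML = −10·log₁₀(1 − |Γ|²)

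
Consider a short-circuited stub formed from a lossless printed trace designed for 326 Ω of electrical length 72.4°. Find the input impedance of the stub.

Z_in ≈ +j1030 Ω

tan(βl) = 3.15
For a short-circuited stub, Z_in = jZ_0·tan(βl)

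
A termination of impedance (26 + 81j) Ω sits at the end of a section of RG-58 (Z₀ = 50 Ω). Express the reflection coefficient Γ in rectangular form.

Γ = (Z_L − Z_0)/(Z_L + Z_0) = (-24 + j81)/(76 + j81)

Γ ≈ 0.384 + j0.657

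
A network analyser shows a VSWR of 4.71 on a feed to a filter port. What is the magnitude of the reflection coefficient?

|Γ| ≈ 0.65

|Γ| = (S − 1)/(S + 1) = (4.71 − 1)/(4.71 + 1) = 3.71/5.71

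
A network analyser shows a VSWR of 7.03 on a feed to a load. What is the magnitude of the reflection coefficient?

|Γ| ≈ 0.751

|Γ| = (S − 1)/(S + 1) = (7.03 − 1)/(7.03 + 1) = 6.03/8.03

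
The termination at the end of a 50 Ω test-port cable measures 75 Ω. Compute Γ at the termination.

Γ = (Z_L − Z_0)/(Z_L + Z_0) = (75 − 50)/(75 + 50) = 25/125

Γ = 0.2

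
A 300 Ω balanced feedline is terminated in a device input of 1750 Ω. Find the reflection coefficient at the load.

Γ = 0.707

Γ = (Z_L − Z_0)/(Z_L + Z_0) = (1750 − 300)/(1750 + 300) = 1450/2050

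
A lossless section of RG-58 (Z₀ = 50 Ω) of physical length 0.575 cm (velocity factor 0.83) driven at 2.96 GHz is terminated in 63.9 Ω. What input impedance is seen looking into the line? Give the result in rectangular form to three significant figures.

Z_in ≈ 57.6 − j10.8 Ω

λ = v/f = 0.83·c / 2.96 GHz = 0.0841 m
βl = 2π·l/λ = 2π × 0.0684 = 24.6°
tan(βl) = tan(24.6°) = 0.458
Z_in = Z_0·(Z_L + jZ_0·tanβl)/(Z_0 + jZ_L·tanβl)
     = 50·(63.9 + j22.9)/(50 + j29.3)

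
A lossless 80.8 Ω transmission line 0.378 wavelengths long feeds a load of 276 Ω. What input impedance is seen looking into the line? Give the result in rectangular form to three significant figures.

Z_in ≈ 45 + j70.2 Ω

βl = 2π × 0.378 = 136°
tan(βl) = tan(136°) = -0.963
Z_in = Z_0·(Z_L + jZ_0·tanβl)/(Z_0 + jZ_L·tanβl)
     = 80.8·(276 − j77.8)/(80.8 − j266)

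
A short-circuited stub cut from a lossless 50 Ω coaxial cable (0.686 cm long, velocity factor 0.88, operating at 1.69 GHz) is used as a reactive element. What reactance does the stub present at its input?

λ = v/f = 0.88·c / 1.69 GHz = 0.156 m
βl = 2π·l/λ = 2π × 0.0439 = 15.8°
tan(βl) = 0.283
For a short-circuited stub, Z_in = jZ_0·tan(βl)

X_in ≈ 14.2 Ω (inductive)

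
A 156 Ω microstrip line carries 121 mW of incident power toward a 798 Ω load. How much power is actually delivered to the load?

P_delivered ≈ 66.2 mW

Γ = (798 − 156)/(798 + 156) = 0.673
|Γ|² = 0.453
P_refl = |Γ|²·P_inc = 54.8 mW, P_del = (1 − |Γ|²)·P_inc = 66.2 mW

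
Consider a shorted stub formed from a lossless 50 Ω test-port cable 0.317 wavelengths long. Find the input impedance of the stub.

βl = 2π × 0.317 = 114°
tan(βl) = -2.23
For a shorted stub, Z_in = jZ_0·tan(βl)

Z_in ≈ −j112 Ω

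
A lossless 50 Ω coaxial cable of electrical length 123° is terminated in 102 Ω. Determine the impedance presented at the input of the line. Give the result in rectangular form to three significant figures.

tan(βl) = tan(123°) = -1.54
Z_in = Z_0·(Z_L + jZ_0·tanβl)/(Z_0 + jZ_L·tanβl)
     = 50·(102 − j77)/(50 − j157)

Z_in ≈ 31.6 + j22.4 Ω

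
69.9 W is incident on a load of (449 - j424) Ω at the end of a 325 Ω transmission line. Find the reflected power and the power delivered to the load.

P_reflected ≈ 17.5 W; P_delivered ≈ 52.4 W

|Γ| = |(124 − j424)/(774 − j424)| = 0.501
|Γ|² = 0.251
P_refl = |Γ|²·P_inc = 17.5 W, P_del = (1 − |Γ|²)·P_inc = 52.4 W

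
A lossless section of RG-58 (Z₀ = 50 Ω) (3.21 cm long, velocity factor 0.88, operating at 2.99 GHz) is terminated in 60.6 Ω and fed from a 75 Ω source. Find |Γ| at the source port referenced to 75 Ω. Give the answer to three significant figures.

λ = v/f = 0.88·c / 2.99 GHz = 0.0883 m
βl = 2π·l/λ = 2π × 0.364 = 131°
tan(βl) = -1.16
Z_in = Z_0·(Z_L + jZ_0·tanβl)/(Z_0 + jZ_L·tanβl) = 47.8 + j9.15 Ω
Γ_s = (Z_in − Z_s)/(Z_in + Z_s) = (-27.2 + j9.15)/(123 + j9.15), |Γ_s| = 0.233

|Γ| ≈ 0.233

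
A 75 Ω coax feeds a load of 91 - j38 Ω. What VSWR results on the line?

VSWR ≈ 1.64

Γ = (Z_L − Z_0)/(Z_L + Z_0) = (16 − j38)/(166 − j38)
|Γ| = 41.2/170 = 0.242
VSWR = (1 + |Γ|)/(1 − |Γ|) = 1.24/0.758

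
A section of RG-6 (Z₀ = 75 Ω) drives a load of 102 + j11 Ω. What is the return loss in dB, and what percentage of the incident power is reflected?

Γ = (27 + j11)/(177 + j11), |Γ| = 0.164
RL = −20·log₁₀(0.164) = 15.7 dB
P_refl/P_inc = |Γ|² = 0.027

RL ≈ 15.7 dB; 2.7% of incident power reflected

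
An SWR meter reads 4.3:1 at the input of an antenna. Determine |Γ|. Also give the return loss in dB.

|Γ| = (S − 1)/(S + 1) = (4.3 − 1)/(4.3 + 1) = 3.3/5.3
RL = −20·log₁₀|Γ| = −20·log₁₀(0.623)

|Γ| ≈ 0.623; return loss ≈ 4.12 dB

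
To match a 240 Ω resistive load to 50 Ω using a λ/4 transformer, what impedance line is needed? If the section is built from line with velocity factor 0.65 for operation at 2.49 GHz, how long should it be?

Z_qwt ≈ 110 Ω; length ≈ 1.96 cm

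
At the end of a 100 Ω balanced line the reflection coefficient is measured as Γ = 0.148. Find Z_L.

Z_L = Z_0·(1 + Γ)/(1 − Γ) = 100·(1.15)/(0.852)

Z_L ≈ 135 Ω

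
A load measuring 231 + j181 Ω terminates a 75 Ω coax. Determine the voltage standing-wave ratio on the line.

Γ = (Z_L − Z_0)/(Z_L + Z_0) = (156 + j181)/(306 + j181)
|Γ| = 239/356 = 0.672
VSWR = (1 + |Γ|)/(1 − |Γ|) = 1.67/0.328

VSWR ≈ 5.1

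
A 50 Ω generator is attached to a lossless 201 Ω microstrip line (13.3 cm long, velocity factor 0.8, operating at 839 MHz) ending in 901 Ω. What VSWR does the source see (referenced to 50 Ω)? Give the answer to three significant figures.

VSWR ≈ 17.3

λ = v/f = 0.8·c / 839 MHz = 0.286 m
βl = 2π·l/λ = 2π × 0.465 = 167°
tan(βl) = -0.224
Z_in = Z_0·(Z_L + jZ_0·tanβl)/(Z_0 + jZ_L·tanβl) = 471 + j428 Ω
Γ_s = (Z_in − Z_s)/(Z_in + Z_s) = (421 + j428)/(521 + j428), |Γ_s| = 0.89
VSWR = (1 + |Γ_s|)/(1 − |Γ_s|)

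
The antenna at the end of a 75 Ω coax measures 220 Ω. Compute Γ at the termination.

Γ = 0.492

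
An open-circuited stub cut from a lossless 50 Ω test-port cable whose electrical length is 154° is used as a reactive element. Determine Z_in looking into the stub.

tan(βl) = -0.488
For an open-circuited stub, Z_in = −jZ_0·cot(βl) = −jZ_0/tan(βl)

Z_in ≈ +j103 Ω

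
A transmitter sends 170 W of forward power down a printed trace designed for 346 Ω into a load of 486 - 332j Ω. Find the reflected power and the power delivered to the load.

P_reflected ≈ 27.5 W; P_delivered ≈ 142 W

|Γ| = |(140 − j332)/(832 − j332)| = 0.402
|Γ|² = 0.162
P_refl = |Γ|²·P_inc = 27.5 W, P_del = (1 − |Γ|²)·P_inc = 142 W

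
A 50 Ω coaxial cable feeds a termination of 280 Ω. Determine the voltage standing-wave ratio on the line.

For a purely resistive load, VSWR = R_L/Z_0 or Z_0/R_L (whichever > 1) = 280/50

VSWR ≈ 5.6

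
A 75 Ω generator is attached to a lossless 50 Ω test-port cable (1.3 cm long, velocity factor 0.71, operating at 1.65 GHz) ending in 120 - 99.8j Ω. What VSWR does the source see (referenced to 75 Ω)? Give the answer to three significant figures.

λ = v/f = 0.71·c / 1.65 GHz = 0.129 m
βl = 2π·l/λ = 2π × 0.101 = 36.3°
tan(βl) = 0.733
Z_in = Z_0·(Z_L + jZ_0·tanβl)/(Z_0 + jZ_L·tanβl) = 20.1 − j40 Ω
Γ_s = (Z_in − Z_s)/(Z_in + Z_s) = (-54.9 − j40)/(95.1 − j40), |Γ_s| = 0.658
VSWR = (1 + |Γ_s|)/(1 − |Γ_s|)

VSWR ≈ 4.85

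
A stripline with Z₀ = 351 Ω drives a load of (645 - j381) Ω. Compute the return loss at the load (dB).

Γ = (294 − j381)/(996 − j381), |Γ| = 0.451
RL = −20·log₁₀|Γ| = −20·log₁₀(0.451)

RL ≈ 6.91 dB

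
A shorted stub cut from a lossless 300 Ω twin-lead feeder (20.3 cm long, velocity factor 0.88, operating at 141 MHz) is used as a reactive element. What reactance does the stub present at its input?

X_in ≈ 243 Ω (inductive)

λ = v/f = 0.88·c / 141 MHz = 1.87 m
βl = 2π·l/λ = 2π × 0.108 = 39°
tan(βl) = 0.811
For a shorted stub, Z_in = jZ_0·tan(βl)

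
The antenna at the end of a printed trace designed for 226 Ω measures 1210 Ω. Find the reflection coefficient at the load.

Γ = (Z_L − Z_0)/(Z_L + Z_0) = (1210 − 226)/(1210 + 226) = 984/1436

Γ = 0.685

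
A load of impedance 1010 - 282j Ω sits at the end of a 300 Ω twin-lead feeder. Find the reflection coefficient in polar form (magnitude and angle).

Γ ≈ 0.57 ∠ -9.51°

Γ = (Z_L − Z_0)/(Z_L + Z_0) = (710 − j282)/(1310 − j282)
|Γ| = 764/1340 = 0.57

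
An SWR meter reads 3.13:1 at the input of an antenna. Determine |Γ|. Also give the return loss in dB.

|Γ| ≈ 0.516; return loss ≈ 5.75 dB

|Γ| = (S − 1)/(S + 1) = (3.13 − 1)/(3.13 + 1) = 2.13/4.13
RL = −20·log₁₀|Γ| = −20·log₁₀(0.516)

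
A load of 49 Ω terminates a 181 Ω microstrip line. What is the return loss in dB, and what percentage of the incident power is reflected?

Γ = (49 − 181)/(49 + 181) = -0.574
RL = −20·log₁₀(0.574) = 4.82 dB
P_refl/P_inc = |Γ|² = 0.329

RL ≈ 4.82 dB; 32.9% of incident power reflected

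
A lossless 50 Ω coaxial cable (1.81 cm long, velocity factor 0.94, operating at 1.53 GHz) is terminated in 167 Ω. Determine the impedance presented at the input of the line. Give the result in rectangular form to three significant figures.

λ = v/f = 0.94·c / 1.53 GHz = 0.184 m
βl = 2π·l/λ = 2π × 0.0982 = 35.4°
tan(βl) = tan(35.4°) = 0.709
Z_in = Z_0·(Z_L + jZ_0·tanβl)/(Z_0 + jZ_L·tanβl)
     = 50·(167 + j35.5)/(50 + j118)

Z_in ≈ 38 − j54.5 Ω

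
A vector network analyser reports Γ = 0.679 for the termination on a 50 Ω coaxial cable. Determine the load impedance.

Z_L ≈ 262 Ω

Z_L = Z_0·(1 + Γ)/(1 − Γ) = 50·(1.68)/(0.321)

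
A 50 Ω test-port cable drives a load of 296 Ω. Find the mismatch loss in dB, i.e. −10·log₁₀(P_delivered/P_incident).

mismatch loss ≈ 3.06 dB

Γ = (296 − 50)/(296 + 50) = 0.711
|Γ|² = 0.505, so P_del/P_inc = 1 − |Γ|² = 0.495
ML = −10·log₁₀(1 − |Γ|²)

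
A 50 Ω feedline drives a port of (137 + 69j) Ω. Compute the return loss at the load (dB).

Γ = (87 + j69)/(187 + j69), |Γ| = 0.557
RL = −20·log₁₀|Γ| = −20·log₁₀(0.557)

RL ≈ 5.08 dB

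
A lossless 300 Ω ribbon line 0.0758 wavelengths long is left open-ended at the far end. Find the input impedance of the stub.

Z_in ≈ −j582 Ω

βl = 2π × 0.0758 = 27.3°
tan(βl) = 0.516
For an open-ended stub, Z_in = −jZ_0·cot(βl) = −jZ_0/tan(βl)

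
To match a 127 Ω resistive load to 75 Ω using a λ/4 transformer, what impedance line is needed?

Z_qwt = √(Z_0·R_L) = √(75 × 127) = √9525

Z_qwt ≈ 97.6 Ω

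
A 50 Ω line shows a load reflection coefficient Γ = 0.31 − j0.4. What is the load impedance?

Z_L ≈ 58.5 − j62.9 Ω

Z_L = Z_0·(1 + Γ)/(1 − Γ) = 50·(1.31 − j0.4)/(0.69 + j0.4)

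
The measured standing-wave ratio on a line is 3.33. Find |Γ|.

|Γ| = (S − 1)/(S + 1) = (3.33 − 1)/(3.33 + 1) = 2.33/4.33

|Γ| ≈ 0.538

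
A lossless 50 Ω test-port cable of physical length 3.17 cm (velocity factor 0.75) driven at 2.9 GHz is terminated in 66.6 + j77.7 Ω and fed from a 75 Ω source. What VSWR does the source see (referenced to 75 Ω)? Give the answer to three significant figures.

λ = v/f = 0.75·c / 2.9 GHz = 0.0776 m
βl = 2π·l/λ = 2π × 0.409 = 147°
tan(βl) = -0.647
Z_in = Z_0·(Z_L + jZ_0·tanβl)/(Z_0 + jZ_L·tanβl) = 19.8 + j31.1 Ω
Γ_s = (Z_in − Z_s)/(Z_in + Z_s) = (-55.2 + j31.1)/(94.8 + j31.1), |Γ_s| = 0.635
VSWR = (1 + |Γ_s|)/(1 − |Γ_s|)

VSWR ≈ 4.48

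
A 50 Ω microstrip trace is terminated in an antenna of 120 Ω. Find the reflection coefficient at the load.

Γ = 0.412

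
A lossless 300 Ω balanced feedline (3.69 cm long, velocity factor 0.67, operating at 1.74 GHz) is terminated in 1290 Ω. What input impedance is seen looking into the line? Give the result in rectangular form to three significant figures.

Z_in ≈ 83.9 + j131 Ω

λ = v/f = 0.67·c / 1.74 GHz = 0.116 m
βl = 2π·l/λ = 2π × 0.319 = 115°
tan(βl) = tan(115°) = -2.14
Z_in = Z_0·(Z_L + jZ_0·tanβl)/(Z_0 + jZ_L·tanβl)
     = 300·(1290 − j643)/(300 − j2770)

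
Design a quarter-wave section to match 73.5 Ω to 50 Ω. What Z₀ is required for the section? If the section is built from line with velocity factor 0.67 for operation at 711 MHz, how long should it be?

Z_qwt = √(Z_0·R_L) = √(50 × 73.5) = √3675
λ = 0.67·c/f = 0.283 m, so l = λ/4 = 0.0707 m

Z_qwt ≈ 60.6 Ω; length ≈ 7.07 cm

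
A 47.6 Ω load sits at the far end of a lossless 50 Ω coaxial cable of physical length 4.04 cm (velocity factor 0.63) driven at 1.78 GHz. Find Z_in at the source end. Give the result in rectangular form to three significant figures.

λ = v/f = 0.63·c / 1.78 GHz = 0.106 m
βl = 2π·l/λ = 2π × 0.38 = 137°
tan(βl) = tan(137°) = -0.933
Z_in = Z_0·(Z_L + jZ_0·tanβl)/(Z_0 + jZ_L·tanβl)
     = 50·(47.6 − j46.7)/(50 − j44.4)

Z_in ≈ 49.8 − j2.44 Ω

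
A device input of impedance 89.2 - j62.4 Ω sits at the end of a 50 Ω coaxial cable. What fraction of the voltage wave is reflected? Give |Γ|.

|Γ| ≈ 0.483

Γ = (Z_L − Z_0)/(Z_L + Z_0) = (39.2 − j62.4)/(139.2 − j62.4)
|Γ| = 73.7/153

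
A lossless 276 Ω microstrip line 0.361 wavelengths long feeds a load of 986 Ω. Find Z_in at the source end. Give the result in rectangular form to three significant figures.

Z_in ≈ 125 + j202 Ω

βl = 2π × 0.361 = 130°
tan(βl) = tan(130°) = -1.19
Z_in = Z_0·(Z_L + jZ_0·tanβl)/(Z_0 + jZ_L·tanβl)
     = 276·(986 − j329)/(276 − j1180)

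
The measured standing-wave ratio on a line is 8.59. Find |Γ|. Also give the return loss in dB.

|Γ| ≈ 0.791; return loss ≈ 2.03 dB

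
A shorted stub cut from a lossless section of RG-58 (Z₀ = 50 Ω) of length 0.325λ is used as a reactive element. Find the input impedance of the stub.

βl = 2π × 0.325 = 117°
tan(βl) = -1.96
For a shorted stub, Z_in = jZ_0·tan(βl)

Z_in ≈ −j98.1 Ω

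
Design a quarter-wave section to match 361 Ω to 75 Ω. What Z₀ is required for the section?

Z_qwt ≈ 165 Ω

Z_qwt = √(Z_0·R_L) = √(75 × 361) = √27080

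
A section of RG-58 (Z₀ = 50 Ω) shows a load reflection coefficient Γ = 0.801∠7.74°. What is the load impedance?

Z_L ≈ 331 + j199 Ω

Z_L = Z_0·(1 + Γ)/(1 − Γ) = 50·(1.79 + j0.108)/(0.206 − j0.108)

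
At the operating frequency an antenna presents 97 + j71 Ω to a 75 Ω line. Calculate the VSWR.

Γ = (Z_L − Z_0)/(Z_L + Z_0) = (22 + j71)/(172 + j71)
|Γ| = 74.3/186 = 0.399
VSWR = (1 + |Γ|)/(1 − |Γ|) = 1.4/0.601

VSWR ≈ 2.33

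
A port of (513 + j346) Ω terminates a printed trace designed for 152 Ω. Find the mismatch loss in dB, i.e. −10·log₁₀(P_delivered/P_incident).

mismatch loss ≈ 2.56 dB

Γ = (361 + j346)/(665 + j346), |Γ| = 0.667
|Γ|² = 0.445, so P_del/P_inc = 1 − |Γ|² = 0.555
ML = −10·log₁₀(1 − |Γ|²)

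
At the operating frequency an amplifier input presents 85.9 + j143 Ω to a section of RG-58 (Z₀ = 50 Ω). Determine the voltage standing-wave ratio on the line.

VSWR ≈ 6.92

Γ = (Z_L − Z_0)/(Z_L + Z_0) = (35.9 + j143)/(135.9 + j143)
|Γ| = 147/197 = 0.747
VSWR = (1 + |Γ|)/(1 − |Γ|) = 1.75/0.253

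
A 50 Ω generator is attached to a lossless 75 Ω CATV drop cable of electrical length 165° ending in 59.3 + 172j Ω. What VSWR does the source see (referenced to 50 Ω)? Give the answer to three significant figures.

tan(βl) = -0.268
Z_in = Z_0·(Z_L + jZ_0·tanβl)/(Z_0 + jZ_L·tanβl) = 24 + j97.2 Ω
Γ_s = (Z_in − Z_s)/(Z_in + Z_s) = (-26 + j97.2)/(74 + j97.2), |Γ_s| = 0.824
VSWR = (1 + |Γ_s|)/(1 − |Γ_s|)

VSWR ≈ 10.4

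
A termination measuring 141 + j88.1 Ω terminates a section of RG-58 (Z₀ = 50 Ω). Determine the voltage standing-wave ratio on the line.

Γ = (Z_L − Z_0)/(Z_L + Z_0) = (91 + j88.1)/(191 + j88.1)
|Γ| = 127/210 = 0.602
VSWR = (1 + |Γ|)/(1 − |Γ|) = 1.6/0.398

VSWR ≈ 4.03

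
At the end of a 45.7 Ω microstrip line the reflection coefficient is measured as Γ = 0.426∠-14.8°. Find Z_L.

Z_L = Z_0·(1 + Γ)/(1 − Γ) = 45.7·(1.41 − j0.109)/(0.588 + j0.109)

Z_L ≈ 105 − j27.8 Ω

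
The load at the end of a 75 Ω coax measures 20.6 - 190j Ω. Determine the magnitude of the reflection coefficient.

|Γ| ≈ 0.929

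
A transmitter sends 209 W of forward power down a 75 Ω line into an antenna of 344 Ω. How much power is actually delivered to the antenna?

Γ = (344 − 75)/(344 + 75) = 0.642
|Γ|² = 0.412
P_refl = |Γ|²·P_inc = 86.1 W, P_del = (1 − |Γ|²)·P_inc = 123 W

P_delivered ≈ 123 W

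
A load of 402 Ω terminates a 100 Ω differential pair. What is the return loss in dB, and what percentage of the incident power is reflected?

Γ = (402 − 100)/(402 + 100) = 0.602
RL = −20·log₁₀(0.602) = 4.41 dB
P_refl/P_inc = |Γ|² = 0.362

RL ≈ 4.41 dB; 36.2% of incident power reflected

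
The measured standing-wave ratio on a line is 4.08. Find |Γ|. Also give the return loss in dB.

|Γ| = (S − 1)/(S + 1) = (4.08 − 1)/(4.08 + 1) = 3.08/5.08
RL = −20·log₁₀|Γ| = −20·log₁₀(0.606)

|Γ| ≈ 0.606; return loss ≈ 4.35 dB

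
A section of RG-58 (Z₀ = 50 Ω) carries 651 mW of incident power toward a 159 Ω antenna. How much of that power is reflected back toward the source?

Γ = (159 − 50)/(159 + 50) = 0.522
|Γ|² = 0.272
P_refl = |Γ|²·P_inc = 177 mW, P_del = (1 − |Γ|²)·P_inc = 474 mW

P_reflected ≈ 177 mW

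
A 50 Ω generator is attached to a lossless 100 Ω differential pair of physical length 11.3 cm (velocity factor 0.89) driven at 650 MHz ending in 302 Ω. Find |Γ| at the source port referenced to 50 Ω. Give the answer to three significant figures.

|Γ| ≈ 0.252

λ = v/f = 0.89·c / 650 MHz = 0.411 m
βl = 2π·l/λ = 2π × 0.275 = 99°
tan(βl) = -6.29
Z_in = Z_0·(Z_L + jZ_0·tanβl)/(Z_0 + jZ_L·tanβl) = 33.9 + j14.1 Ω
Γ_s = (Z_in − Z_s)/(Z_in + Z_s) = (-16.1 + j14.1)/(83.9 + j14.1), |Γ_s| = 0.252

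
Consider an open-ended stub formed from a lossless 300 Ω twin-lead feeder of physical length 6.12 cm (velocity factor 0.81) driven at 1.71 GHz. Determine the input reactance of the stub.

λ = v/f = 0.81·c / 1.71 GHz = 0.142 m
βl = 2π·l/λ = 2π × 0.431 = 155°
tan(βl) = -0.465
For an open-ended stub, Z_in = −jZ_0·cot(βl) = −jZ_0/tan(βl)

X_in ≈ 645 Ω (inductive)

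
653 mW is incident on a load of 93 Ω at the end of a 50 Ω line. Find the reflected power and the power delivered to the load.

Γ = (93 − 50)/(93 + 50) = 0.301
|Γ|² = 0.0904
P_refl = |Γ|²·P_inc = 59 mW, P_del = (1 − |Γ|²)·P_inc = 594 mW

P_reflected ≈ 59 mW; P_delivered ≈ 594 mW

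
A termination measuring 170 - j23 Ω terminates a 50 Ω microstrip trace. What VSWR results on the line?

Γ = (Z_L − Z_0)/(Z_L + Z_0) = (120 − j23)/(220 − j23)
|Γ| = 122/221 = 0.552
VSWR = (1 + |Γ|)/(1 − |Γ|) = 1.55/0.448

VSWR ≈ 3.47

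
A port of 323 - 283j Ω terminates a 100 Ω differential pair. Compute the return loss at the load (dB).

Γ = (223 − j283)/(423 − j283), |Γ| = 0.708
RL = −20·log₁₀|Γ| = −20·log₁₀(0.708)

RL ≈ 3 dB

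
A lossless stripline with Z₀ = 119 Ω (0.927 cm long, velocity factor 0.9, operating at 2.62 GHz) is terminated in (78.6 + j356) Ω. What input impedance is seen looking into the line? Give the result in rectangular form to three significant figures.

Z_in ≈ 112 − j428 Ω

λ = v/f = 0.9·c / 2.62 GHz = 0.103 m
βl = 2π·l/λ = 2π × 0.09 = 32.4°
tan(βl) = tan(32.4°) = 0.634
Z_in = Z_0·(Z_L + jZ_0·tanβl)/(Z_0 + jZ_L·tanβl)
     = 119·(78.6 + j431)/(-107 + j49.8)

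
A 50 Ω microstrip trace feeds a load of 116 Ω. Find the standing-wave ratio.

VSWR ≈ 2.32

Γ = (116 − 50)/(116 + 50) = 0.398
VSWR = (1 + 0.398)/(1 − 0.398)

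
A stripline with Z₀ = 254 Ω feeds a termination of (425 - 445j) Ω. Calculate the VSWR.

VSWR ≈ 3.85

Γ = (Z_L − Z_0)/(Z_L + Z_0) = (171 − j445)/(679 − j445)
|Γ| = 477/812 = 0.587
VSWR = (1 + |Γ|)/(1 − |Γ|) = 1.59/0.413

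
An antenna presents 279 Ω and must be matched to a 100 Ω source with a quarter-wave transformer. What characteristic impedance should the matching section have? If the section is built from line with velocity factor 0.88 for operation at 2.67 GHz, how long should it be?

Z_qwt = √(Z_0·R_L) = √(100 × 279) = √27900
λ = 0.88·c/f = 0.0989 m, so l = λ/4 = 0.0247 m

Z_qwt ≈ 167 Ω; length ≈ 2.47 cm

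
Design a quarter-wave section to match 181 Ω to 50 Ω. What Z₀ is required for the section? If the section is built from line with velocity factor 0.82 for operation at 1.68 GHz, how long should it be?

Z_qwt = √(Z_0·R_L) = √(50 × 181) = √9050
λ = 0.82·c/f = 0.146 m, so l = λ/4 = 0.0366 m

Z_qwt ≈ 95.1 Ω; length ≈ 3.66 cm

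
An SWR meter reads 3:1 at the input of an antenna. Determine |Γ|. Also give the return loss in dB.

|Γ| ≈ 0.5; return loss ≈ 6.02 dB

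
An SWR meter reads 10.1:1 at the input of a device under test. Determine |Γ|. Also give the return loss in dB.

|Γ| ≈ 0.82; return loss ≈ 1.73 dB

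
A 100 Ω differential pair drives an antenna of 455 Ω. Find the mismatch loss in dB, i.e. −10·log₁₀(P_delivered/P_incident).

Γ = (455 − 100)/(455 + 100) = 0.64
|Γ|² = 0.409, so P_del/P_inc = 1 − |Γ|² = 0.591
ML = −10·log₁₀(1 − |Γ|²)

mismatch loss ≈ 2.29 dB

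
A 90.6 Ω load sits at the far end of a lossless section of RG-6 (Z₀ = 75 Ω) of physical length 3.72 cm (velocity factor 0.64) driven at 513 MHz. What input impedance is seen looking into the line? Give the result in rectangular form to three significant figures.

λ = v/f = 0.64·c / 513 MHz = 0.374 m
βl = 2π·l/λ = 2π × 0.0994 = 35.8°
tan(βl) = tan(35.8°) = 0.721
Z_in = Z_0·(Z_L + jZ_0·tanβl)/(Z_0 + jZ_L·tanβl)
     = 75·(90.6 + j54.1)/(75 + j65.3)

Z_in ≈ 78.3 − j14.1 Ω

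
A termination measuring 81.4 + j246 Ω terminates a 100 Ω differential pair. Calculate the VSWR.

VSWR ≈ 9.37

Γ = (Z_L − Z_0)/(Z_L + Z_0) = (-18.6 + j246)/(181.4 + j246)
|Γ| = 247/306 = 0.807
VSWR = (1 + |Γ|)/(1 − |Γ|) = 1.81/0.193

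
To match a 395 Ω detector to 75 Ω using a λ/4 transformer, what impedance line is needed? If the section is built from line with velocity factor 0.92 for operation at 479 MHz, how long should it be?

Z_qwt = √(Z_0·R_L) = √(75 × 395) = √29620
λ = 0.92·c/f = 0.576 m, so l = λ/4 = 0.144 m

Z_qwt ≈ 172 Ω; length ≈ 14.4 cm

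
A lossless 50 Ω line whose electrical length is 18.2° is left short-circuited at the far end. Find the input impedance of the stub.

Z_in ≈ +j16.4 Ω

tan(βl) = 0.329
For a short-circuited stub, Z_in = jZ_0·tan(βl)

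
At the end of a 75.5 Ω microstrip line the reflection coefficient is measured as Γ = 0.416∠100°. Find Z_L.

Z_L = Z_0·(1 + Γ)/(1 − Γ) = 75.5·(0.928 + j0.41)/(1.07 − j0.41)

Z_L ≈ 47.4 + j47 Ω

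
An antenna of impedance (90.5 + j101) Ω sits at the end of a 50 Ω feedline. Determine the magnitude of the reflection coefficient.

Γ = (Z_L − Z_0)/(Z_L + Z_0) = (40.5 + j101)/(140.5 + j101)
|Γ| = 109/173

|Γ| ≈ 0.629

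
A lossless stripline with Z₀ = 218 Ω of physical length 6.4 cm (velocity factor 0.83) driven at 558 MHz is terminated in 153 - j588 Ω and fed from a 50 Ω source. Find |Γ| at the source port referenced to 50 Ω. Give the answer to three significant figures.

|Γ| ≈ 0.79

λ = v/f = 0.83·c / 558 MHz = 0.446 m
βl = 2π·l/λ = 2π × 0.143 = 51.6°
tan(βl) = 1.26
Z_in = Z_0·(Z_L + jZ_0·tanβl)/(Z_0 + jZ_L·tanβl) = 19.7 − j74.9 Ω
Γ_s = (Z_in − Z_s)/(Z_in + Z_s) = (-30.3 − j74.9)/(69.7 − j74.9), |Γ_s| = 0.79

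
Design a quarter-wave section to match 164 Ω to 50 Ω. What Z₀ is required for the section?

Z_qwt = √(Z_0·R_L) = √(50 × 164) = √8200

Z_qwt ≈ 90.6 Ω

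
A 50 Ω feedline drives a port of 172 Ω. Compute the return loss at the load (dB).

RL ≈ 5.2 dB

Γ = (172 − 50)/(172 + 50) = 0.55
RL = −20·log₁₀|Γ| = −20·log₁₀(0.55)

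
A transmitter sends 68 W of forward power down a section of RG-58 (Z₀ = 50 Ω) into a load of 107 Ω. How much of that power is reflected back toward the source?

P_reflected ≈ 8.96 W

Γ = (107 − 50)/(107 + 50) = 0.363
|Γ|² = 0.132
P_refl = |Γ|²·P_inc = 8.96 W, P_del = (1 − |Γ|²)·P_inc = 59 W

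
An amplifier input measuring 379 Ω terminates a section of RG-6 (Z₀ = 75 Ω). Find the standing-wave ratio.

VSWR ≈ 5.05

Γ = (379 − 75)/(379 + 75) = 0.67
VSWR = (1 + 0.67)/(1 − 0.67)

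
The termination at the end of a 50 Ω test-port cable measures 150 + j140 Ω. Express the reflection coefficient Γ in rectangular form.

Γ = (Z_L − Z_0)/(Z_L + Z_0) = (100 + j140)/(200 + j140)

Γ ≈ 0.664 + j0.235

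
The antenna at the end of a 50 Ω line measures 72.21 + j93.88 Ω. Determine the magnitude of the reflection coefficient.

Γ = (Z_L − Z_0)/(Z_L + Z_0) = (22.21 + j93.88)/(122.2 + j93.88)
|Γ| = 96.5/154

|Γ| ≈ 0.626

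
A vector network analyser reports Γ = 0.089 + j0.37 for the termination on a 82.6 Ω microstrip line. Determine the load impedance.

Z_L ≈ 73.1 + j63.2 Ω

Z_L = Z_0·(1 + Γ)/(1 − Γ) = 82.6·(1.09 + j0.37)/(0.911 − j0.37)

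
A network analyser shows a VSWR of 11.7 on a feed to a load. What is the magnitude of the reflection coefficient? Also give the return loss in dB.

|Γ| = (S − 1)/(S + 1) = (11.7 − 1)/(11.7 + 1) = 10.7/12.7
RL = −20·log₁₀|Γ| = −20·log₁₀(0.843)

|Γ| ≈ 0.843; return loss ≈ 1.49 dB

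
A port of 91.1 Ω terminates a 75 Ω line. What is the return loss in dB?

Γ = (91.1 − 75)/(91.1 + 75) = 0.0969
RL = −20·log₁₀|Γ| = −20·log₁₀(0.0969)

RL ≈ 20.3 dB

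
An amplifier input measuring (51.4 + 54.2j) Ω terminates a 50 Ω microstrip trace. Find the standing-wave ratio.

VSWR ≈ 2.78

Γ = (Z_L − Z_0)/(Z_L + Z_0) = (1.4 + j54.2)/(101.4 + j54.2)
|Γ| = 54.2/115 = 0.472
VSWR = (1 + |Γ|)/(1 − |Γ|) = 1.47/0.528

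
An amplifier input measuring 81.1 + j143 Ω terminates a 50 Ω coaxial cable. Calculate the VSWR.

VSWR ≈ 7.14

Γ = (Z_L − Z_0)/(Z_L + Z_0) = (31.1 + j143)/(131.1 + j143)
|Γ| = 146/194 = 0.754
VSWR = (1 + |Γ|)/(1 − |Γ|) = 1.75/0.246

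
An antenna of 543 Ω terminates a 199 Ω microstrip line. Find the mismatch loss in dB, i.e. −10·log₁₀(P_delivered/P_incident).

mismatch loss ≈ 1.05 dB

Γ = (543 − 199)/(543 + 199) = 0.464
|Γ|² = 0.215, so P_del/P_inc = 1 − |Γ|² = 0.785
ML = −10·log₁₀(1 − |Γ|²)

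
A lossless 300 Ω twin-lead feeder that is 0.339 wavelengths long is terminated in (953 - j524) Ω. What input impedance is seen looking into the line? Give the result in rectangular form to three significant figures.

Z_in ≈ 117 + j229 Ω

βl = 2π × 0.339 = 122°
tan(βl) = tan(122°) = -1.6
Z_in = Z_0·(Z_L + jZ_0·tanβl)/(Z_0 + jZ_L·tanβl)
     = 300·(953 − j1000)/(-537 − j1520)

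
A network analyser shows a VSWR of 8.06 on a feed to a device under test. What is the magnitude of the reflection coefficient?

|Γ| = (S − 1)/(S + 1) = (8.06 − 1)/(8.06 + 1) = 7.06/9.06

|Γ| ≈ 0.779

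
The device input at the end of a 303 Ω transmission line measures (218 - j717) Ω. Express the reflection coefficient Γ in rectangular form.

Γ = (Z_L − Z_0)/(Z_L + Z_0) = (-85 − j717)/(521 − j717)

Γ ≈ 0.598 − j0.553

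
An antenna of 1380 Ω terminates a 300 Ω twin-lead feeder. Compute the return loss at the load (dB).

Γ = (1380 − 300)/(1380 + 300) = 0.643
RL = −20·log₁₀|Γ| = −20·log₁₀(0.643)

RL ≈ 3.84 dB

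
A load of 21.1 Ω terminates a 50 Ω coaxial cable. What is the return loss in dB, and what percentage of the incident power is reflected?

Γ = (21.1 − 50)/(21.1 + 50) = -0.406
RL = −20·log₁₀(0.406) = 7.82 dB
P_refl/P_inc = |Γ|² = 0.165

RL ≈ 7.82 dB; 16.5% of incident power reflected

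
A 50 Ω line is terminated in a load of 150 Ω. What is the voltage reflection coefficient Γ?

Γ = (Z_L − Z_0)/(Z_L + Z_0) = (150 − 50)/(150 + 50) = 100/200

Γ = 0.5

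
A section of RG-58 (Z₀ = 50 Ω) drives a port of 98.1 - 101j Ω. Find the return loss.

RL ≈ 4.1 dB

Γ = (48.1 − j101)/(148.1 − j101), |Γ| = 0.624
RL = −20·log₁₀|Γ| = −20·log₁₀(0.624)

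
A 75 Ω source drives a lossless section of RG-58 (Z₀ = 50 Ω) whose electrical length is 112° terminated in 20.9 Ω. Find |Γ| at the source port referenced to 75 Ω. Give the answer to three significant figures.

|Γ| ≈ 0.319

tan(βl) = -2.48
Z_in = Z_0·(Z_L + jZ_0·tanβl)/(Z_0 + jZ_L·tanβl) = 71.9 − j49.3 Ω
Γ_s = (Z_in − Z_s)/(Z_in + Z_s) = (-3.06 − j49.3)/(147 − j49.3), |Γ_s| = 0.319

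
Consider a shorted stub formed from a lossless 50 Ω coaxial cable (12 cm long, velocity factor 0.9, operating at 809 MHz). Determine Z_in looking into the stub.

λ = v/f = 0.9·c / 809 MHz = 0.334 m
βl = 2π·l/λ = 2π × 0.36 = 129°
tan(βl) = -1.22
For a shorted stub, Z_in = jZ_0·tan(βl)

Z_in ≈ −j60.8 Ω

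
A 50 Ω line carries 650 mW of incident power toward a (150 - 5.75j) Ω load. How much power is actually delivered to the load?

P_delivered ≈ 487 mW

|Γ| = |(100 − j5.75)/(200 − j5.75)| = 0.501
|Γ|² = 0.251
P_refl = |Γ|²·P_inc = 163 mW, P_del = (1 − |Γ|²)·P_inc = 487 mW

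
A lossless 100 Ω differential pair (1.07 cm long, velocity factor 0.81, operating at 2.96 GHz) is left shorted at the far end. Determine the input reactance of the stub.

λ = v/f = 0.81·c / 2.96 GHz = 0.0821 m
βl = 2π·l/λ = 2π × 0.13 = 46.9°
tan(βl) = 1.07
For a shorted stub, Z_in = jZ_0·tan(βl)

X_in ≈ 107 Ω (inductive)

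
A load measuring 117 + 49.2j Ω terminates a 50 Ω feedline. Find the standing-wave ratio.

VSWR ≈ 2.83

Γ = (Z_L − Z_0)/(Z_L + Z_0) = (67 + j49.2)/(167 + j49.2)
|Γ| = 83.1/174 = 0.477
VSWR = (1 + |Γ|)/(1 − |Γ|) = 1.48/0.523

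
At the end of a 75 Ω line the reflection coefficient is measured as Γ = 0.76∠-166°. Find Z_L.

Z_L = Z_0·(1 + Γ)/(1 − Γ) = 75·(0.263 − j0.184)/(1.74 + j0.184)

Z_L ≈ 10.4 − j9.04 Ω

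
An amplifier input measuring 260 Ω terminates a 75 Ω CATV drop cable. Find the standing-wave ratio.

VSWR ≈ 3.47

Γ = (260 − 75)/(260 + 75) = 0.552
VSWR = (1 + 0.552)/(1 − 0.552)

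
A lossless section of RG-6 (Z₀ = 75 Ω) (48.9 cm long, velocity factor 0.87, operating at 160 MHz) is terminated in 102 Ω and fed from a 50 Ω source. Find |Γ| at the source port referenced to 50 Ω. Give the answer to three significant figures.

λ = v/f = 0.87·c / 160 MHz = 1.63 m
βl = 2π·l/λ = 2π × 0.3 = 108°
tan(βl) = -3.09
Z_in = Z_0·(Z_L + jZ_0·tanβl)/(Z_0 + jZ_L·tanβl) = 57.7 + j10.5 Ω
Γ_s = (Z_in − Z_s)/(Z_in + Z_s) = (7.65 + j10.5)/(108 + j10.5), |Γ_s| = 0.12

|Γ| ≈ 0.12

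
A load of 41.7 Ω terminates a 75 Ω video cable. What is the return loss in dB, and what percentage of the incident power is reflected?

Γ = (41.7 − 75)/(41.7 + 75) = -0.285
RL = −20·log₁₀(0.285) = 10.9 dB
P_refl/P_inc = |Γ|² = 0.0814

RL ≈ 10.9 dB; 8.14% of incident power reflected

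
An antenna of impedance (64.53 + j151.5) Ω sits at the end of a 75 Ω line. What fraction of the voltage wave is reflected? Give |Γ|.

|Γ| ≈ 0.737

Γ = (Z_L − Z_0)/(Z_L + Z_0) = (-10.47 + j151.5)/(139.5 + j151.5)
|Γ| = 152/206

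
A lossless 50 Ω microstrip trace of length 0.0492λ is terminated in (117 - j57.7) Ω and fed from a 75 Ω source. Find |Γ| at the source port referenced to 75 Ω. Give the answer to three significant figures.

βl = 2π × 0.0492 = 17.7°
tan(βl) = 0.319
Z_in = Z_0·(Z_L + jZ_0·tanβl)/(Z_0 + jZ_L·tanβl) = 53 − j59.4 Ω
Γ_s = (Z_in − Z_s)/(Z_in + Z_s) = (-22 − j59.4)/(128 − j59.4), |Γ_s| = 0.449

|Γ| ≈ 0.449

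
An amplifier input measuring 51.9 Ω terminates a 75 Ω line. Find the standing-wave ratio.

Γ = (51.9 − 75)/(51.9 + 75) = -0.182
VSWR = (1 + 0.182)/(1 − 0.182)

VSWR ≈ 1.45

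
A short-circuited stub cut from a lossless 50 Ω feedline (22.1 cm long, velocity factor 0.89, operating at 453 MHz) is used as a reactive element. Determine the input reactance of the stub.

X_in ≈ -50 Ω (capacitive)

λ = v/f = 0.89·c / 453 MHz = 0.589 m
βl = 2π·l/λ = 2π × 0.375 = 135°
tan(βl) = -1
For a short-circuited stub, Z_in = jZ_0·tan(βl)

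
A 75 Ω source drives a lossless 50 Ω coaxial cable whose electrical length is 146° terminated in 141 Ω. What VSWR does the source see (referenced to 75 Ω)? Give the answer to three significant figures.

VSWR ≈ 2.68

tan(βl) = -0.675
Z_in = Z_0·(Z_L + jZ_0·tanβl)/(Z_0 + jZ_L·tanβl) = 44.4 + j50.8 Ω
Γ_s = (Z_in − Z_s)/(Z_in + Z_s) = (-30.6 + j50.8)/(119 + j50.8), |Γ_s| = 0.457
VSWR = (1 + |Γ_s|)/(1 − |Γ_s|)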